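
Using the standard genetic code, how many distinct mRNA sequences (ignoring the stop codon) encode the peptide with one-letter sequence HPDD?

His: 2 codons.
Pro: 4 codons.
Asp: 2 codons.
Asp: 2 codons.
2 × 4 × 2 × 2 = 32.

32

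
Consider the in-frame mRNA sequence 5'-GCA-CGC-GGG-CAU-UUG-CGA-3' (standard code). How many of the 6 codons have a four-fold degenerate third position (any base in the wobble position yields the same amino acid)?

Codon 1 GCA (Ala): third position 4-fold.
Codon 2 CGC (Arg): third position 4-fold.
Codon 3 GGG (Gly): third position 4-fold.
Codon 4 CAU (His): third position 2-fold.
Codon 5 UUG (Leu): third position 2-fold.
Codon 6 CGA (Arg): third position 4-fold.
Four-fold degenerate third positions: 4.

4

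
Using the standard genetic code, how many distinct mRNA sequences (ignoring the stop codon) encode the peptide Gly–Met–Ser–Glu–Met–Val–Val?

Gly: 4 codons.
Met: 1 codon.
Ser: 6 codons.
Glu: 2 codons.
Met: 1 codon.
Val: 4 codons.
Val: 4 codons.
4 × 1 × 6 × 2 × 1 × 4 × 4 = 768.

768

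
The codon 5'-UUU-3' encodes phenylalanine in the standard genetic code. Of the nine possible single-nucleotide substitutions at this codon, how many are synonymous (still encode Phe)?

Position 1: none → 0 synonymous.
Position 2: none → 0 synonymous.
Position 3: UUC → 1 synonymous.
Total: 0 + 0 + 1 = 1.

1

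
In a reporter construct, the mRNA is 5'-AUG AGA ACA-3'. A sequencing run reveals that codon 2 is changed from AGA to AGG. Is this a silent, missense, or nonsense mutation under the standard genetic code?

silent

Position 6 falls in codon 2: AGA → Arg.
After the substitution the codon is AGG → Arg.
Both encode Arg, so the change is synonymous.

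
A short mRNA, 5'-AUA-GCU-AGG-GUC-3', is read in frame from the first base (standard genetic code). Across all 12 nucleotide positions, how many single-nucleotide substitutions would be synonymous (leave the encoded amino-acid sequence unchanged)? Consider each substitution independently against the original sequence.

Codon 1 (AUA, Ile): 2 synonymous substitutions.
Codon 2 (GCU, Ala): 3 synonymous substitutions.
Codon 3 (AGG, Arg): 2 synonymous substitutions.
Codon 4 (GUC, Val): 3 synonymous substitutions.
Total: 2 + 3 + 2 + 3 = 10.

10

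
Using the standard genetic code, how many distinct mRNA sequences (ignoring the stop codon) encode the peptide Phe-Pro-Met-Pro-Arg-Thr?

Phe: 2 codons.
Pro: 4 codons.
Met: 1 codon.
Pro: 4 codons.
Arg: 6 codons.
Thr: 4 codons.
2 × 4 × 1 × 4 × 6 × 4 = 768.

768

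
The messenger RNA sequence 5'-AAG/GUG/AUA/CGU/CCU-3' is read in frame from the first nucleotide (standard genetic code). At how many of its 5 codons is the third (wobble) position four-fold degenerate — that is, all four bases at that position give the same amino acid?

3

Codon 1 AAG (Lys): third position 2-fold.
Codon 2 GUG (Val): third position 4-fold.
Codon 3 AUA (Ile): third position 3-fold.
Codon 4 CGU (Arg): third position 4-fold.
Codon 5 CCU (Pro): third position 4-fold.
Four-fold degenerate third positions: 3.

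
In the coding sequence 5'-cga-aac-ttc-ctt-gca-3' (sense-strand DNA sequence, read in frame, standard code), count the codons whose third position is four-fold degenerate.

3

Codon 1 CGA (Arg): third position 4-fold.
Codon 2 AAC (Asn): third position 2-fold.
Codon 3 TTC (Phe): third position 2-fold.
Codon 4 CTT (Leu): third position 4-fold.
Codon 5 GCA (Ala): third position 4-fold.
Four-fold degenerate third positions: 3.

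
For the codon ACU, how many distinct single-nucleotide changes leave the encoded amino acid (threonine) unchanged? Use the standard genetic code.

3

Position 1: none → 0 synonymous.
Position 2: none → 0 synonymous.
Position 3: ACC, ACA, ACG → 3 synonymous.
Total: 0 + 0 + 3 = 3.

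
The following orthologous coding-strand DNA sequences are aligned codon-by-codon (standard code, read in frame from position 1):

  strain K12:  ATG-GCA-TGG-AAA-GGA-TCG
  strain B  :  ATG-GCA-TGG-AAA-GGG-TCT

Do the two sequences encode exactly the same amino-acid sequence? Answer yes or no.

yes

Codon 1: ATG Met / ATG Met — identical.
Codon 2: GCA Ala / GCA Ala — identical.
Codon 3: TGG Trp / TGG Trp — identical.
Codon 4: AAA Lys / AAA Lys — identical.
Codon 5: GGA Gly / GGG Gly — synonymous.
Codon 6: TCG Ser / TCT Ser — synonymous.
Nonsynonymous differences: 0 → same protein.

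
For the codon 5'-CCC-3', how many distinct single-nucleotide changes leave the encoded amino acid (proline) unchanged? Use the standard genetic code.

Position 1: none → 0 synonymous.
Position 2: none → 0 synonymous.
Position 3: CCU, CCA, CCG → 3 synonymous.
Total: 0 + 0 + 3 = 3.

3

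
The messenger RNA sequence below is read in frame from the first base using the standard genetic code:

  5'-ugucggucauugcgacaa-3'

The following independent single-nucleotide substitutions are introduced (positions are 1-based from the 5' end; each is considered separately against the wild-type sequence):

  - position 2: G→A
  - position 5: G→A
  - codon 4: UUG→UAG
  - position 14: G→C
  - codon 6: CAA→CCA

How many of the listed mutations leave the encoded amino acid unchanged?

Codon 1: UGU (Cys) → UAU (Tyr) — missense.
Codon 2: CGG (Arg) → CAG (Gln) — missense.
Codon 4: UUG (Leu) → UAG (Stop) — nonsense.
Codon 5: CGA (Arg) → CCA (Pro) — missense.
Codon 6: CAA (Gln) → CCA (Pro) — missense.
Synonymous: 0 of 5.

0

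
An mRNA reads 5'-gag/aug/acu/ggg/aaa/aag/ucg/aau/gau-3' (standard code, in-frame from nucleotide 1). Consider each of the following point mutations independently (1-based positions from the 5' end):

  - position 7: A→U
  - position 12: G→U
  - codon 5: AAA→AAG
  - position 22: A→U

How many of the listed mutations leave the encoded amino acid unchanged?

2

Codon 3: ACU (Thr) → UCU (Ser) — missense.
Codon 4: GGG (Gly) → GGU (Gly) — synonymous.
Codon 5: AAA (Lys) → AAG (Lys) — synonymous.
Codon 8: AAU (Asn) → UAU (Tyr) — missense.
Synonymous: 2 of 4.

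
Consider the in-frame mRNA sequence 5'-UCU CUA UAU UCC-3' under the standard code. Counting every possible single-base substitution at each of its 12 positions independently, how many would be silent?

Codon 1 (UCU, Ser): 3 synonymous substitutions.
Codon 2 (CUA, Leu): 4 synonymous substitutions.
Codon 3 (UAU, Tyr): 1 synonymous substitution.
Codon 4 (UCC, Ser): 3 synonymous substitutions.
Total: 3 + 4 + 1 + 3 = 11.

11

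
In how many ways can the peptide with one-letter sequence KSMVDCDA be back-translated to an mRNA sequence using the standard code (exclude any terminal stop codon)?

1536

Lys: 2 codons.
Ser: 6 codons.
Met: 1 codon.
Val: 4 codons.
Asp: 2 codons.
Cys: 2 codons.
Asp: 2 codons.
Ala: 4 codons.
2 × 6 × 1 × 4 × 2 × 2 × 2 × 4 = 1536.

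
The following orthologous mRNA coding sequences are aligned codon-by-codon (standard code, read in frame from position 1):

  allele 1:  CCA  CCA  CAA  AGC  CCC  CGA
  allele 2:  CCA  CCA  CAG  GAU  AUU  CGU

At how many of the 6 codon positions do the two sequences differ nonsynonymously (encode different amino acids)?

Codon 1: CCA Pro / CCA Pro — identical.
Codon 2: CCA Pro / CCA Pro — identical.
Codon 3: CAA Gln / CAG Gln — synonymous.
Codon 4: AGC Ser / GAU Asp — nonsynonymous.
Codon 5: CCC Pro / AUU Ile — nonsynonymous.
Codon 6: CGA Arg / CGU Arg — synonymous.
Nonsynonymous differences: 2.

2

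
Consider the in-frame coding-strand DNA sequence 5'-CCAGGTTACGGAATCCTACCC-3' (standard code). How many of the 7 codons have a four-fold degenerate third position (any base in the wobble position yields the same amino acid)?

5

Codon 1 CCA (Pro): third position 4-fold.
Codon 2 GGT (Gly): third position 4-fold.
Codon 3 TAC (Tyr): third position 2-fold.
Codon 4 GGA (Gly): third position 4-fold.
Codon 5 ATC (Ile): third position 3-fold.
Codon 6 CTA (Leu): third position 4-fold.
Codon 7 CCC (Pro): third position 4-fold.
Four-fold degenerate third positions: 5.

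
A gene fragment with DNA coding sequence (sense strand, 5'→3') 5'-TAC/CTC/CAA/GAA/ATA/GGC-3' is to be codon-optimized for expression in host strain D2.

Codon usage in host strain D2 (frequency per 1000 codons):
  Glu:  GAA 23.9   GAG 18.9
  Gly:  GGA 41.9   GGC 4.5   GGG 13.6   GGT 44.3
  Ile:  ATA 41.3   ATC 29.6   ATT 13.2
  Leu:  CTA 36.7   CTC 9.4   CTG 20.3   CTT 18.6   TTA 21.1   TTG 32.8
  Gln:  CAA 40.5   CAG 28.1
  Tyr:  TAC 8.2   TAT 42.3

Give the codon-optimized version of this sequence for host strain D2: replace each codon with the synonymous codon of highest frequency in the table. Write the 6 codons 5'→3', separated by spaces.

TAT CTA CAA GAA ATA GGT

Codon 1 (Tyr): best is TAT at 42.3.
Codon 2 (Leu): best is CTA at 36.7.
Codon 3 (Gln): best is CAA at 40.5.
Codon 4 (Glu): best is GAA at 23.9.
Codon 5 (Ile): best is ATA at 41.3.
Codon 6 (Gly): best is GGT at 44.3.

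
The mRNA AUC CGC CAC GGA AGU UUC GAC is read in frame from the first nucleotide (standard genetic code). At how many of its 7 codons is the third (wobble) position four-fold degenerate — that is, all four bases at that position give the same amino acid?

2

Codon 1 AUC (Ile): third position 3-fold.
Codon 2 CGC (Arg): third position 4-fold.
Codon 3 CAC (His): third position 2-fold.
Codon 4 GGA (Gly): third position 4-fold.
Codon 5 AGU (Ser): third position 2-fold.
Codon 6 UUC (Phe): third position 2-fold.
Codon 7 GAC (Asp): third position 2-fold.
Four-fold degenerate third positions: 2.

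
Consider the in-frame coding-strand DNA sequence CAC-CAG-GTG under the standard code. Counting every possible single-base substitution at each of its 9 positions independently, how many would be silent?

Codon 1 (CAC, His): 1 synonymous substitution.
Codon 2 (CAG, Gln): 1 synonymous substitution.
Codon 3 (GTG, Val): 3 synonymous substitutions.
Total: 1 + 1 + 3 = 5.

5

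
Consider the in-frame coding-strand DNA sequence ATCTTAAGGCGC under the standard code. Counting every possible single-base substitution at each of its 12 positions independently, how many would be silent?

Codon 1 (ATC, Ile): 2 synonymous substitutions.
Codon 2 (TTA, Leu): 2 synonymous substitutions.
Codon 3 (AGG, Arg): 2 synonymous substitutions.
Codon 4 (CGC, Arg): 3 synonymous substitutions.
Total: 2 + 2 + 2 + 3 = 9.

9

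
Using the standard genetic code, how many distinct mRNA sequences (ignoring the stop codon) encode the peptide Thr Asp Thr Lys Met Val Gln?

Thr: 4 codons.
Asp: 2 codons.
Thr: 4 codons.
Lys: 2 codons.
Met: 1 codon.
Val: 4 codons.
Gln: 2 codons.
4 × 2 × 4 × 2 × 1 × 4 × 2 = 512.

512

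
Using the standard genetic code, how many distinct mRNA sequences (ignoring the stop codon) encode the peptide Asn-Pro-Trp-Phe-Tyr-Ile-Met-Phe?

192

Asn: 2 codons.
Pro: 4 codons.
Trp: 1 codon.
Phe: 2 codons.
Tyr: 2 codons.
Ile: 3 codons.
Met: 1 codon.
Phe: 2 codons.
2 × 4 × 1 × 2 × 2 × 3 × 1 × 2 = 192.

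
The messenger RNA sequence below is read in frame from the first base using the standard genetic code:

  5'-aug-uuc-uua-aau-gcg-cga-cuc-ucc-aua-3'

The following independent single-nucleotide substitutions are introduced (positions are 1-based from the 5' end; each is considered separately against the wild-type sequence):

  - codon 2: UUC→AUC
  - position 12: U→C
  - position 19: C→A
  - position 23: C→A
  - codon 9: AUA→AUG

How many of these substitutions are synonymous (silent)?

1

Codon 2: UUC (Phe) → AUC (Ile) — missense.
Codon 4: AAU (Asn) → AAC (Asn) — synonymous.
Codon 7: CUC (Leu) → AUC (Ile) — missense.
Codon 8: UCC (Ser) → UAC (Tyr) — missense.
Codon 9: AUA (Ile) → AUG (Met) — missense.
Synonymous: 1 of 5.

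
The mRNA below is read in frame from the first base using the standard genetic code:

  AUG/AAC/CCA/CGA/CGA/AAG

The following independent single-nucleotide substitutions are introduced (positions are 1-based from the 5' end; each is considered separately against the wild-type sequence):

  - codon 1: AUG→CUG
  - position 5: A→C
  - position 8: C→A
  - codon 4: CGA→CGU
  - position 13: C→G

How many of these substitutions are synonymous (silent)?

Codon 1: AUG (Met) → CUG (Leu) — missense.
Codon 2: AAC (Asn) → ACC (Thr) — missense.
Codon 3: CCA (Pro) → CAA (Gln) — missense.
Codon 4: CGA (Arg) → CGU (Arg) — synonymous.
Codon 5: CGA (Arg) → GGA (Gly) — missense.
Synonymous: 1 of 5.

1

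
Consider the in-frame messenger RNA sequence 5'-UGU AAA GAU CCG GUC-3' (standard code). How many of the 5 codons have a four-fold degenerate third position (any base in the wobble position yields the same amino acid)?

Codon 1 UGU (Cys): third position 2-fold.
Codon 2 AAA (Lys): third position 2-fold.
Codon 3 GAU (Asp): third position 2-fold.
Codon 4 CCG (Pro): third position 4-fold.
Codon 5 GUC (Val): third position 4-fold.
Four-fold degenerate third positions: 2.

2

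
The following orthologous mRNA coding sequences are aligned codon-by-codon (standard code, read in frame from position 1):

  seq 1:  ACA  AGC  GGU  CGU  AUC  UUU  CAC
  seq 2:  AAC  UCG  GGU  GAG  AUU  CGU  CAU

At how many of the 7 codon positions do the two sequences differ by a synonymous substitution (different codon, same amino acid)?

Codon 1: ACA Thr / AAC Asn — nonsynonymous.
Codon 2: AGC Ser / UCG Ser — synonymous.
Codon 3: GGU Gly / GGU Gly — identical.
Codon 4: CGU Arg / GAG Glu — nonsynonymous.
Codon 5: AUC Ile / AUU Ile — synonymous.
Codon 6: UUU Phe / CGU Arg — nonsynonymous.
Codon 7: CAC His / CAU His — synonymous.
Synonymous differences: 3.

3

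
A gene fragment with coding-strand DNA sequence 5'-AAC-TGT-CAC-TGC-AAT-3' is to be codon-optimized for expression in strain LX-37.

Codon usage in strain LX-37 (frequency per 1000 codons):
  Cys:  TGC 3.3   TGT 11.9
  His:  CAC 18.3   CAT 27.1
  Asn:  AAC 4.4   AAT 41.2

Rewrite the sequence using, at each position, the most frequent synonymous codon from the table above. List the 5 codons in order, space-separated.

AAT TGT CAT TGT AAT

Codon 1 (Asn): best is AAT at 41.2.
Codon 2 (Cys): best is TGT at 11.9.
Codon 3 (His): best is CAT at 27.1.
Codon 4 (Cys): best is TGT at 11.9.
Codon 5 (Asn): best is AAT at 41.2.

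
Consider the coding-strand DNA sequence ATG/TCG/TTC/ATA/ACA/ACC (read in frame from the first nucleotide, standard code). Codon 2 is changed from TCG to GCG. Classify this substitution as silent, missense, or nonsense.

missense

Position 4 falls in codon 2: TCG → Ser.
After the substitution the codon is GCG → Ala.
Ser ≠ Ala, so this is a missense mutation.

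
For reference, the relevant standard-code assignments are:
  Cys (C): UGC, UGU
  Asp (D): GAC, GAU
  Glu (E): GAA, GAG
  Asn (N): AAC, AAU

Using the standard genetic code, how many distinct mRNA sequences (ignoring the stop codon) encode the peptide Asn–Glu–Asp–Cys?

16

Asn: 2 codons.
Glu: 2 codons.
Asp: 2 codons.
Cys: 2 codons.
2 × 2 × 2 × 2 = 16.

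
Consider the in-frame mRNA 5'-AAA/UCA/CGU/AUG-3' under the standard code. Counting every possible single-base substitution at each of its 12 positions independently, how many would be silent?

Codon 1 (AAA, Lys): 1 synonymous substitution.
Codon 2 (UCA, Ser): 3 synonymous substitutions.
Codon 3 (CGU, Arg): 3 synonymous substitutions.
Codon 4 (AUG, Met): 0 synonymous substitutions.
Total: 1 + 3 + 3 + 0 = 7.

7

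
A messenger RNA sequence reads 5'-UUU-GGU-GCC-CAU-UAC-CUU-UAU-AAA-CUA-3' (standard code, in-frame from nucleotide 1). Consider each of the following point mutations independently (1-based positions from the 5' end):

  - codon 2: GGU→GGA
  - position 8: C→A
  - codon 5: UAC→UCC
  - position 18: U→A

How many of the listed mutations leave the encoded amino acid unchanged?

Codon 2: GGU (Gly) → GGA (Gly) — synonymous.
Codon 3: GCC (Ala) → GAC (Asp) — missense.
Codon 5: UAC (Tyr) → UCC (Ser) — missense.
Codon 6: CUU (Leu) → CUA (Leu) — synonymous.
Synonymous: 2 of 4.

2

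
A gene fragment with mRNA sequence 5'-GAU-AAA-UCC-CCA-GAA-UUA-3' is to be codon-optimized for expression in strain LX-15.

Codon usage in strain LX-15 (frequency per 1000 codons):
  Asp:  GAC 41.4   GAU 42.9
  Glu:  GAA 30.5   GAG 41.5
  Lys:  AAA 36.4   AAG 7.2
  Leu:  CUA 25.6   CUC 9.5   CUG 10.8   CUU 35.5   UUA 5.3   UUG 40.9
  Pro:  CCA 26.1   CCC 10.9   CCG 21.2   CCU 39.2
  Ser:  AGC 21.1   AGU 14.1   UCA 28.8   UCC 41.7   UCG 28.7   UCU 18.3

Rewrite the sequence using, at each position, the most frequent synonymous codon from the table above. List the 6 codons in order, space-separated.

GAU AAA UCC CCU GAG UUG

Codon 1 (Asp): best is GAU at 42.9.
Codon 2 (Lys): best is AAA at 36.4.
Codon 3 (Ser): best is UCC at 41.7.
Codon 4 (Pro): best is CCU at 39.2.
Codon 5 (Glu): best is GAG at 41.5.
Codon 6 (Leu): best is UUG at 40.9.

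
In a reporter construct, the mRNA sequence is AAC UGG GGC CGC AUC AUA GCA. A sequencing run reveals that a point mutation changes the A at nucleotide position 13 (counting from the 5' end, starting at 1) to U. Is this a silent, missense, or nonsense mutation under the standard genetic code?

missense

Position 13 falls in codon 5: AUC → Ile.
After the substitution the codon is UUC → Phe.
Ile ≠ Phe, so this is a missense mutation.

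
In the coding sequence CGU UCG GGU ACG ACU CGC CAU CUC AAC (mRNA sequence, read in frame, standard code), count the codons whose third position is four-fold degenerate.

7

Codon 1 CGU (Arg): third position 4-fold.
Codon 2 UCG (Ser): third position 4-fold.
Codon 3 GGU (Gly): third position 4-fold.
Codon 4 ACG (Thr): third position 4-fold.
Codon 5 ACU (Thr): third position 4-fold.
Codon 6 CGC (Arg): third position 4-fold.
Codon 7 CAU (His): third position 2-fold.
Codon 8 CUC (Leu): third position 4-fold.
Codon 9 AAC (Asn): third position 2-fold.
Four-fold degenerate third positions: 7.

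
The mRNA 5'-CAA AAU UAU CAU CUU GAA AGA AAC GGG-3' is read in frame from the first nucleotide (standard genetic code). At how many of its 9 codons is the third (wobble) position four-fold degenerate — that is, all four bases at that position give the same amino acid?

2

Codon 1 CAA (Gln): third position 2-fold.
Codon 2 AAU (Asn): third position 2-fold.
Codon 3 UAU (Tyr): third position 2-fold.
Codon 4 CAU (His): third position 2-fold.
Codon 5 CUU (Leu): third position 4-fold.
Codon 6 GAA (Glu): third position 2-fold.
Codon 7 AGA (Arg): third position 2-fold.
Codon 8 AAC (Asn): third position 2-fold.
Codon 9 GGG (Gly): third position 4-fold.
Four-fold degenerate third positions: 2.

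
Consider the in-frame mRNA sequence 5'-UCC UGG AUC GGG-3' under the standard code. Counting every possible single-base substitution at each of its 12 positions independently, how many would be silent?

8

Codon 1 (UCC, Ser): 3 synonymous substitutions.
Codon 2 (UGG, Trp): 0 synonymous substitutions.
Codon 3 (AUC, Ile): 2 synonymous substitutions.
Codon 4 (GGG, Gly): 3 synonymous substitutions.
Total: 3 + 0 + 2 + 3 = 8.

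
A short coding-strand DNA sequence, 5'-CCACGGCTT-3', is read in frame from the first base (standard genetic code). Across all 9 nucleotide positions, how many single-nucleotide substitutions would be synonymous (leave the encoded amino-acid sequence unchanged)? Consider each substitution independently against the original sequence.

10

Codon 1 (CCA, Pro): 3 synonymous substitutions.
Codon 2 (CGG, Arg): 4 synonymous substitutions.
Codon 3 (CTT, Leu): 3 synonymous substitutions.
Total: 3 + 4 + 3 = 10.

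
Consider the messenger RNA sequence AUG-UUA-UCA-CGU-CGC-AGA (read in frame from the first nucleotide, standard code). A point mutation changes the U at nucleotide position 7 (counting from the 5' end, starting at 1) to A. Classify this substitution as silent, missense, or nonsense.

Position 7 falls in codon 3: UCA → Ser.
After the substitution the codon is ACA → Thr.
Ser ≠ Thr, so this is a missense mutation.

missense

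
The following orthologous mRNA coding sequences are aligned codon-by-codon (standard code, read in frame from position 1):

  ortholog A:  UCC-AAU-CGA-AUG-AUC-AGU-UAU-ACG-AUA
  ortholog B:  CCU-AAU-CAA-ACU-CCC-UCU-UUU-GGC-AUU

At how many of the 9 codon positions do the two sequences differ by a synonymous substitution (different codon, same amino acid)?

2

Codon 1: UCC Ser / CCU Pro — nonsynonymous.
Codon 2: AAU Asn / AAU Asn — identical.
Codon 3: CGA Arg / CAA Gln — nonsynonymous.
Codon 4: AUG Met / ACU Thr — nonsynonymous.
Codon 5: AUC Ile / CCC Pro — nonsynonymous.
Codon 6: AGU Ser / UCU Ser — synonymous.
Codon 7: UAU Tyr / UUU Phe — nonsynonymous.
Codon 8: ACG Thr / GGC Gly — nonsynonymous.
Codon 9: AUA Ile / AUU Ile — synonymous.
Synonymous differences: 2.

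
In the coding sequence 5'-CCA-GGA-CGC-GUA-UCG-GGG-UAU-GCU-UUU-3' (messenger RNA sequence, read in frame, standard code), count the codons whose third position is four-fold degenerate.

Codon 1 CCA (Pro): third position 4-fold.
Codon 2 GGA (Gly): third position 4-fold.
Codon 3 CGC (Arg): third position 4-fold.
Codon 4 GUA (Val): third position 4-fold.
Codon 5 UCG (Ser): third position 4-fold.
Codon 6 GGG (Gly): third position 4-fold.
Codon 7 UAU (Tyr): third position 2-fold.
Codon 8 GCU (Ala): third position 4-fold.
Codon 9 UUU (Phe): third position 2-fold.
Four-fold degenerate third positions: 7.

7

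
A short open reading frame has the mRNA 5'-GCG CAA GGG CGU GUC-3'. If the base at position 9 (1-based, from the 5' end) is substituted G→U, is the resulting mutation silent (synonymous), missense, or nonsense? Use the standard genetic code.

silent

Position 9 falls in codon 3: GGG → Gly.
After the substitution the codon is GGU → Gly.
Both encode Gly, so the change is synonymous.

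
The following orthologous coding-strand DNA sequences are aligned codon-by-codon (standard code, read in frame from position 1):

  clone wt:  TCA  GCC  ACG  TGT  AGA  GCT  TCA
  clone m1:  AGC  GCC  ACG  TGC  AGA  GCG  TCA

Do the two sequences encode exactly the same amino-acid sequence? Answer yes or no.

Codon 1: TCA Ser / AGC Ser — synonymous.
Codon 2: GCC Ala / GCC Ala — identical.
Codon 3: ACG Thr / ACG Thr — identical.
Codon 4: TGT Cys / TGC Cys — synonymous.
Codon 5: AGA Arg / AGA Arg — identical.
Codon 6: GCT Ala / GCG Ala — synonymous.
Codon 7: TCA Ser / TCA Ser — identical.
Nonsynonymous differences: 0 → same protein.

yes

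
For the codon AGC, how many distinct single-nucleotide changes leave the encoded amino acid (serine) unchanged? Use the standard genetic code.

1

Position 1: none → 0 synonymous.
Position 2: none → 0 synonymous.
Position 3: AGU → 1 synonymous.
Total: 0 + 0 + 1 = 1.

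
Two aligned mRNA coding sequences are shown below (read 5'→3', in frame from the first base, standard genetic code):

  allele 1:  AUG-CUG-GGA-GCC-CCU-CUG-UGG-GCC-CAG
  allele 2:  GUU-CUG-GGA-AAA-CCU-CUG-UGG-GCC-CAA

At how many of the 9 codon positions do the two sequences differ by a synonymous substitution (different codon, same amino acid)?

Codon 1: AUG Met / GUU Val — nonsynonymous.
Codon 2: CUG Leu / CUG Leu — identical.
Codon 3: GGA Gly / GGA Gly — identical.
Codon 4: GCC Ala / AAA Lys — nonsynonymous.
Codon 5: CCU Pro / CCU Pro — identical.
Codon 6: CUG Leu / CUG Leu — identical.
Codon 7: UGG Trp / UGG Trp — identical.
Codon 8: GCC Ala / GCC Ala — identical.
Codon 9: CAG Gln / CAA Gln — synonymous.
Synonymous differences: 1.

1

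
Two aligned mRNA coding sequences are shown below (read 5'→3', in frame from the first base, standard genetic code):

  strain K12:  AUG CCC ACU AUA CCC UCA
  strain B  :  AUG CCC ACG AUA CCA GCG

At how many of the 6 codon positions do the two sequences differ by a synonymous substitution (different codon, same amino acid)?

2

Codon 1: AUG Met / AUG Met — identical.
Codon 2: CCC Pro / CCC Pro — identical.
Codon 3: ACU Thr / ACG Thr — synonymous.
Codon 4: AUA Ile / AUA Ile — identical.
Codon 5: CCC Pro / CCA Pro — synonymous.
Codon 6: UCA Ser / GCG Ala — nonsynonymous.
Synonymous differences: 2.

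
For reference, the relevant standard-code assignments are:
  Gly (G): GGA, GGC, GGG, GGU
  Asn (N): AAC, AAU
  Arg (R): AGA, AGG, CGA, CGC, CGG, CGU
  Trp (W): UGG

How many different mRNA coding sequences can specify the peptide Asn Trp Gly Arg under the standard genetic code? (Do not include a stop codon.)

48

Asn: 2 codons.
Trp: 1 codon.
Gly: 4 codons.
Arg: 6 codons.
2 × 1 × 4 × 6 = 48.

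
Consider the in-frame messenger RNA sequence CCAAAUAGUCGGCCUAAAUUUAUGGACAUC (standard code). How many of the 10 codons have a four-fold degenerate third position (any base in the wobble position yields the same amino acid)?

3

Codon 1 CCA (Pro): third position 4-fold.
Codon 2 AAU (Asn): third position 2-fold.
Codon 3 AGU (Ser): third position 2-fold.
Codon 4 CGG (Arg): third position 4-fold.
Codon 5 CCU (Pro): third position 4-fold.
Codon 6 AAA (Lys): third position 2-fold.
Codon 7 UUU (Phe): third position 2-fold.
Codon 8 AUG (Met): third position 1-fold.
Codon 9 GAC (Asp): third position 2-fold.
Codon 10 AUC (Ile): third position 3-fold.
Four-fold degenerate third positions: 3.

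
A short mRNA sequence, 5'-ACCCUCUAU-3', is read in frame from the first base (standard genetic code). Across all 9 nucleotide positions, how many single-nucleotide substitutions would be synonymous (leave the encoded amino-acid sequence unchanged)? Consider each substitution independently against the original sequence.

7

Codon 1 (ACC, Thr): 3 synonymous substitutions.
Codon 2 (CUC, Leu): 3 synonymous substitutions.
Codon 3 (UAU, Tyr): 1 synonymous substitution.
Total: 3 + 3 + 1 = 7.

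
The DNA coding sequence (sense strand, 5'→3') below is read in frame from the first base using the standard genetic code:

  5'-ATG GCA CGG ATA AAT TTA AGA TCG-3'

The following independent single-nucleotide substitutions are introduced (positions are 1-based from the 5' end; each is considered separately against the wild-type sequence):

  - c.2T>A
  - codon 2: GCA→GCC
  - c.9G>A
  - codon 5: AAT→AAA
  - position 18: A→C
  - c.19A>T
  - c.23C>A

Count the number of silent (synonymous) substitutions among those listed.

2

Codon 1: ATG (Met) → AAG (Lys) — missense.
Codon 2: GCA (Ala) → GCC (Ala) — synonymous.
Codon 3: CGG (Arg) → CGA (Arg) — synonymous.
Codon 5: AAT (Asn) → AAA (Lys) — missense.
Codon 6: TTA (Leu) → TTC (Phe) — missense.
Codon 7: AGA (Arg) → TGA (Stop) — nonsense.
Codon 8: TCG (Ser) → TAG (Stop) — nonsense.
Synonymous: 2 of 7.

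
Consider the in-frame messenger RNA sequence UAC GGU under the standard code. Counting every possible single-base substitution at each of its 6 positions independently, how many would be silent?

4

Codon 1 (UAC, Tyr): 1 synonymous substitution.
Codon 2 (GGU, Gly): 3 synonymous substitutions.
Total: 1 + 3 = 4.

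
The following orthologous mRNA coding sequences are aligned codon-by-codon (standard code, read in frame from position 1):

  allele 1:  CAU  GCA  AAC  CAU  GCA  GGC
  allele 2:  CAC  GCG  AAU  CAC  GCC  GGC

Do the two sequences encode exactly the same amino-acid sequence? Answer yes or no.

yes

Codon 1: CAU His / CAC His — synonymous.
Codon 2: GCA Ala / GCG Ala — synonymous.
Codon 3: AAC Asn / AAU Asn — synonymous.
Codon 4: CAU His / CAC His — synonymous.
Codon 5: GCA Ala / GCC Ala — synonymous.
Codon 6: GGC Gly / GGC Gly — identical.
Nonsynonymous differences: 0 → same protein.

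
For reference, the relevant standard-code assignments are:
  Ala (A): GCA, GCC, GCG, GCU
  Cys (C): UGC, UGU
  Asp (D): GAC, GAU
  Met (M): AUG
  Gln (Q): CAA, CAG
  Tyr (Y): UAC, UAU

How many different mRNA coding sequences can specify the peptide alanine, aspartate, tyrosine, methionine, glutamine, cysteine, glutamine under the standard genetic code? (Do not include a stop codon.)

Ala: 4 codons.
Asp: 2 codons.
Tyr: 2 codons.
Met: 1 codon.
Gln: 2 codons.
Cys: 2 codons.
Gln: 2 codons.
4 × 2 × 2 × 1 × 2 × 2 × 2 = 128.

128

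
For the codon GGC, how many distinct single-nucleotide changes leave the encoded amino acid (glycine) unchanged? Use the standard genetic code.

Position 1: none → 0 synonymous.
Position 2: none → 0 synonymous.
Position 3: GGT, GGA, GGG → 3 synonymous.
Total: 0 + 0 + 3 = 3.

3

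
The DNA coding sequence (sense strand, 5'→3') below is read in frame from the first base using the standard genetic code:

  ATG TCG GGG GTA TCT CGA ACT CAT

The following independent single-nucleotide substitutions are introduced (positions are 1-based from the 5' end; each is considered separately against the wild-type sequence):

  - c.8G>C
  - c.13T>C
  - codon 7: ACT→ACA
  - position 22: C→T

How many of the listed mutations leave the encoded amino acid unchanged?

Codon 3: GGG (Gly) → GCG (Ala) — missense.
Codon 5: TCT (Ser) → CCT (Pro) — missense.
Codon 7: ACT (Thr) → ACA (Thr) — synonymous.
Codon 8: CAT (His) → TAT (Tyr) — missense.
Synonymous: 1 of 4.

1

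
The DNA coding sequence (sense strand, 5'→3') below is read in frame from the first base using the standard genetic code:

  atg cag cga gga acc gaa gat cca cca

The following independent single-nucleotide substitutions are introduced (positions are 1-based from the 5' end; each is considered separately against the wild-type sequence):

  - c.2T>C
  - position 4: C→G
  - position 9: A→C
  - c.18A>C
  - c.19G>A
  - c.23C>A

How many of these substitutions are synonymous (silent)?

Codon 1: ATG (Met) → ACG (Thr) — missense.
Codon 2: CAG (Gln) → GAG (Glu) — missense.
Codon 3: CGA (Arg) → CGC (Arg) — synonymous.
Codon 6: GAA (Glu) → GAC (Asp) — missense.
Codon 7: GAT (Asp) → AAT (Asn) — missense.
Codon 8: CCA (Pro) → CAA (Gln) — missense.
Synonymous: 1 of 6.

1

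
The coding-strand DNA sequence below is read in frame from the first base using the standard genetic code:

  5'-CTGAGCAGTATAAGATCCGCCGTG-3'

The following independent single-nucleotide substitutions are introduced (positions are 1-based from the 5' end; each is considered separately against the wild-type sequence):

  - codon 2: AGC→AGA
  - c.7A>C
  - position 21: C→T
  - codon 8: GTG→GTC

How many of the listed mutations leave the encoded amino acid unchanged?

2

Codon 2: AGC (Ser) → AGA (Arg) — missense.
Codon 3: AGT (Ser) → CGT (Arg) — missense.
Codon 7: GCC (Ala) → GCT (Ala) — synonymous.
Codon 8: GTG (Val) → GTC (Val) — synonymous.
Synonymous: 2 of 4.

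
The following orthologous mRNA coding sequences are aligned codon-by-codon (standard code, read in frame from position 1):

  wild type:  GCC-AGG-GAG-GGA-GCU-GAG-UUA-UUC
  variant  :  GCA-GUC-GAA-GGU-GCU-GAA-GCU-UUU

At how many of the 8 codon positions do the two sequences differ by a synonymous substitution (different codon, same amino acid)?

Codon 1: GCC Ala / GCA Ala — synonymous.
Codon 2: AGG Arg / GUC Val — nonsynonymous.
Codon 3: GAG Glu / GAA Glu — synonymous.
Codon 4: GGA Gly / GGU Gly — synonymous.
Codon 5: GCU Ala / GCU Ala — identical.
Codon 6: GAG Glu / GAA Glu — synonymous.
Codon 7: UUA Leu / GCU Ala — nonsynonymous.
Codon 8: UUC Phe / UUU Phe — synonymous.
Synonymous differences: 5.

5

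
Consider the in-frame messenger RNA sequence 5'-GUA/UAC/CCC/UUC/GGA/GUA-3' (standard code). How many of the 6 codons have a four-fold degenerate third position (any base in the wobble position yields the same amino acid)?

4

Codon 1 GUA (Val): third position 4-fold.
Codon 2 UAC (Tyr): third position 2-fold.
Codon 3 CCC (Pro): third position 4-fold.
Codon 4 UUC (Phe): third position 2-fold.
Codon 5 GGA (Gly): third position 4-fold.
Codon 6 GUA (Val): third position 4-fold.
Four-fold degenerate third positions: 4.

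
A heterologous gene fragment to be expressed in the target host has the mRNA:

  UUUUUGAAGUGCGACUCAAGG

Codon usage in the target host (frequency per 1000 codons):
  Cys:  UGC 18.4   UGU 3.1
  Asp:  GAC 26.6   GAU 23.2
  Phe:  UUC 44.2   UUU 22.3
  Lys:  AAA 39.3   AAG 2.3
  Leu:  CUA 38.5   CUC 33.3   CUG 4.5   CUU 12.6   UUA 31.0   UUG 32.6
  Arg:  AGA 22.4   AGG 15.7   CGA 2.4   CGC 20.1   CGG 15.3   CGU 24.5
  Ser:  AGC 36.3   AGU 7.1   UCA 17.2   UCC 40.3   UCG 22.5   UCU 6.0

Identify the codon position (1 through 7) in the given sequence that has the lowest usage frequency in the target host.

Codon 1 UUU (Phe): 22.3 per 1000.
Codon 2 UUG (Leu): 32.6 per 1000.
Codon 3 AAG (Lys): 2.3 per 1000.
Codon 4 UGC (Cys): 18.4 per 1000.
Codon 5 GAC (Asp): 26.6 per 1000.
Codon 6 UCA (Ser): 17.2 per 1000.
Codon 7 AGG (Arg): 15.7 per 1000.
Lowest frequency is 2.3 at codon 3.

3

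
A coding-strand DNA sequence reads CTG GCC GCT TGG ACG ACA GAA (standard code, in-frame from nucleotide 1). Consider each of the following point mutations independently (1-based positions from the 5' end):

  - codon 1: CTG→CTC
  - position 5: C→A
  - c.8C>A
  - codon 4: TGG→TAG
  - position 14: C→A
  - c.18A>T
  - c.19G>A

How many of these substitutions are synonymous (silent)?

2

Codon 1: CTG (Leu) → CTC (Leu) — synonymous.
Codon 2: GCC (Ala) → GAC (Asp) — missense.
Codon 3: GCT (Ala) → GAT (Asp) — missense.
Codon 4: TGG (Trp) → TAG (Stop) — nonsense.
Codon 5: ACG (Thr) → AAG (Lys) — missense.
Codon 6: ACA (Thr) → ACT (Thr) — synonymous.
Codon 7: GAA (Glu) → AAA (Lys) — missense.
Synonymous: 2 of 7.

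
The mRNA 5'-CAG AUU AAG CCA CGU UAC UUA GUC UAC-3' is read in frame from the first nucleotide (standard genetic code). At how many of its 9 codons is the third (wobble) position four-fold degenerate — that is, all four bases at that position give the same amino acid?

Codon 1 CAG (Gln): third position 2-fold.
Codon 2 AUU (Ile): third position 3-fold.
Codon 3 AAG (Lys): third position 2-fold.
Codon 4 CCA (Pro): third position 4-fold.
Codon 5 CGU (Arg): third position 4-fold.
Codon 6 UAC (Tyr): third position 2-fold.
Codon 7 UUA (Leu): third position 2-fold.
Codon 8 GUC (Val): third position 4-fold.
Codon 9 UAC (Tyr): third position 2-fold.
Four-fold degenerate third positions: 3.

3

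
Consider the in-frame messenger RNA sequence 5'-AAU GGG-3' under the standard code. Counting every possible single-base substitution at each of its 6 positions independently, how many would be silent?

Codon 1 (AAU, Asn): 1 synonymous substitution.
Codon 2 (GGG, Gly): 3 synonymous substitutions.
Total: 1 + 3 = 4.

4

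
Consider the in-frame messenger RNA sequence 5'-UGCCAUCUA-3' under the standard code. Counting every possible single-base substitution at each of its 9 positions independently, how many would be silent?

6

Codon 1 (UGC, Cys): 1 synonymous substitution.
Codon 2 (CAU, His): 1 synonymous substitution.
Codon 3 (CUA, Leu): 4 synonymous substitutions.
Total: 1 + 1 + 4 = 6.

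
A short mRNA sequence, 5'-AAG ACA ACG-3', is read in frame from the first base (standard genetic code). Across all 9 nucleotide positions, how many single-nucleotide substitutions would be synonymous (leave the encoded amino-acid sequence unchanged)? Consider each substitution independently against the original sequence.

7

Codon 1 (AAG, Lys): 1 synonymous substitution.
Codon 2 (ACA, Thr): 3 synonymous substitutions.
Codon 3 (ACG, Thr): 3 synonymous substitutions.
Total: 1 + 3 + 3 = 7.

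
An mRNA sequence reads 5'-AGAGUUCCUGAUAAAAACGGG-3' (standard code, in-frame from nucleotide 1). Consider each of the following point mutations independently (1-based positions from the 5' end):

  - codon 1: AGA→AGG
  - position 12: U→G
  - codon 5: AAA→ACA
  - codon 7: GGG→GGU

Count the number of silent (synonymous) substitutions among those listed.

Codon 1: AGA (Arg) → AGG (Arg) — synonymous.
Codon 4: GAU (Asp) → GAG (Glu) — missense.
Codon 5: AAA (Lys) → ACA (Thr) — missense.
Codon 7: GGG (Gly) → GGU (Gly) — synonymous.
Synonymous: 2 of 4.

2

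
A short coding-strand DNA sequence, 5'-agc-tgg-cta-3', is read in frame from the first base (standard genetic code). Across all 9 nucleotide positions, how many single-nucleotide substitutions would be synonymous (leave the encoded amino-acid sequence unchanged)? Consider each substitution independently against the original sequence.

5

Codon 1 (AGC, Ser): 1 synonymous substitution.
Codon 2 (TGG, Trp): 0 synonymous substitutions.
Codon 3 (CTA, Leu): 4 synonymous substitutions.
Total: 1 + 0 + 4 = 5.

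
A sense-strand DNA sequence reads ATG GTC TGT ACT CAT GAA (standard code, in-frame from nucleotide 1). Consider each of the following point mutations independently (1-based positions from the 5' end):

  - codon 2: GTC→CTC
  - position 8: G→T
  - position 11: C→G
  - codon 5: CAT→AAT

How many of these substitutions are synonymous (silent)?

0

Codon 2: GTC (Val) → CTC (Leu) — missense.
Codon 3: TGT (Cys) → TTT (Phe) — missense.
Codon 4: ACT (Thr) → AGT (Ser) — missense.
Codon 5: CAT (His) → AAT (Asn) — missense.
Synonymous: 0 of 4.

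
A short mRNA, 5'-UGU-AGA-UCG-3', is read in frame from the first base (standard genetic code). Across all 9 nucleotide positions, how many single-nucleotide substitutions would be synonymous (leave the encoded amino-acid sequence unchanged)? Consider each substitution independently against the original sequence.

6

Codon 1 (UGU, Cys): 1 synonymous substitution.
Codon 2 (AGA, Arg): 2 synonymous substitutions.
Codon 3 (UCG, Ser): 3 synonymous substitutions.
Total: 1 + 2 + 3 = 6.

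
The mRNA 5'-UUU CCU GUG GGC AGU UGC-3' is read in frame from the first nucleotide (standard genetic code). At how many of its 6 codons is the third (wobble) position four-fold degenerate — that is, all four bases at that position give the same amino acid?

3

Codon 1 UUU (Phe): third position 2-fold.
Codon 2 CCU (Pro): third position 4-fold.
Codon 3 GUG (Val): third position 4-fold.
Codon 4 GGC (Gly): third position 4-fold.
Codon 5 AGU (Ser): third position 2-fold.
Codon 6 UGC (Cys): third position 2-fold.
Four-fold degenerate third positions: 3.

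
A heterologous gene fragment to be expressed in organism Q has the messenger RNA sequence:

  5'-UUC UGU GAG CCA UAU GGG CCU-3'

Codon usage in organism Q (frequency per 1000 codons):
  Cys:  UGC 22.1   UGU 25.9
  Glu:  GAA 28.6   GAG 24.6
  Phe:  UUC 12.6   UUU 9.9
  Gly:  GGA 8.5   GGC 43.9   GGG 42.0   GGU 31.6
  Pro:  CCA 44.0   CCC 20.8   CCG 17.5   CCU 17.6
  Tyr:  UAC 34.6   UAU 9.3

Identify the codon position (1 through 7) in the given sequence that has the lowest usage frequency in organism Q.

5

Codon 1 UUC (Phe): 12.6 per 1000.
Codon 2 UGU (Cys): 25.9 per 1000.
Codon 3 GAG (Glu): 24.6 per 1000.
Codon 4 CCA (Pro): 44.0 per 1000.
Codon 5 UAU (Tyr): 9.3 per 1000.
Codon 6 GGG (Gly): 42.0 per 1000.
Codon 7 CCU (Pro): 17.6 per 1000.
Lowest frequency is 9.3 at codon 5.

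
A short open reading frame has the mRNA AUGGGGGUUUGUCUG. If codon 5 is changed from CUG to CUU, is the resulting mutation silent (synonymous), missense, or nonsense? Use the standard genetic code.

silent

Position 15 falls in codon 5: CUG → Leu.
After the substitution the codon is CUU → Leu.
Both encode Leu, so the change is synonymous.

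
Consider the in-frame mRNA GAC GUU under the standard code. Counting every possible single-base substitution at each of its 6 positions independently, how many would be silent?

Codon 1 (GAC, Asp): 1 synonymous substitution.
Codon 2 (GUU, Val): 3 synonymous substitutions.
Total: 1 + 3 = 4.

4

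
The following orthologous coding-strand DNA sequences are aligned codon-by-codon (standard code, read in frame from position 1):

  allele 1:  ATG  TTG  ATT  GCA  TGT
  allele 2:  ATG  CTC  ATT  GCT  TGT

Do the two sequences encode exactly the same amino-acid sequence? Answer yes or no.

Codon 1: ATG Met / ATG Met — identical.
Codon 2: TTG Leu / CTC Leu — synonymous.
Codon 3: ATT Ile / ATT Ile — identical.
Codon 4: GCA Ala / GCT Ala — synonymous.
Codon 5: TGT Cys / TGT Cys — identical.
Nonsynonymous differences: 0 → same protein.

yes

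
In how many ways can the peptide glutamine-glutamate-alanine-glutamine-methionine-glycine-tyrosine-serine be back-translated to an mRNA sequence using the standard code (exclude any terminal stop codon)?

Gln: 2 codons.
Glu: 2 codons.
Ala: 4 codons.
Gln: 2 codons.
Met: 1 codon.
Gly: 4 codons.
Tyr: 2 codons.
Ser: 6 codons.
2 × 2 × 4 × 2 × 1 × 4 × 2 × 6 = 1536.

1536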